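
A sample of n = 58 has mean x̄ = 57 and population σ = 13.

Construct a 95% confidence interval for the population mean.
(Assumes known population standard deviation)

Answer: (53.6543, 60.3457)

Derivation:
Confidence level: 95%, α = 0.05
z_0.025 = 1.960
SE = σ/√n = 13/√58 = 1.7070
Margin of error = 1.960 × 1.7070 = 3.3457
CI: x̄ ± margin = 57 ± 3.3457
CI: (53.6543, 60.3457)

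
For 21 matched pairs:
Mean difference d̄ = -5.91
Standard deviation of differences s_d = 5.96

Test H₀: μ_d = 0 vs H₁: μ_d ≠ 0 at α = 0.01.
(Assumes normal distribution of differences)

df = n - 1 = 20
SE = s_d/√n = 5.96/√21 = 1.3006
t = d̄/SE = -5.91/1.3006 = -4.5441
Critical value: t_{0.005,20} = ±2.845
p-value ≈ 0.0002
Decision: reject H₀

Answer: t = -4.5441, reject H₀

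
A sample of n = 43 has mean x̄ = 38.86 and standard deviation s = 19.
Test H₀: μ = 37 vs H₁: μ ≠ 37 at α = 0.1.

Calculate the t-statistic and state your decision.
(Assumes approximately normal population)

df = n - 1 = 42
SE = s/√n = 19/√43 = 2.8975
t = (x̄ - μ₀)/SE = (38.86 - 37)/2.8975 = 0.6419
Critical value: t_{0.05,42} = ±1.682
p-value ≈ 0.5244
Decision: fail to reject H₀

Answer: t = 0.6419, fail to reject H₀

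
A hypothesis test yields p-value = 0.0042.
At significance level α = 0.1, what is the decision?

Compare p-value to α:
0.0042 < 0.1
Decision: reject H₀

Answer: reject H₀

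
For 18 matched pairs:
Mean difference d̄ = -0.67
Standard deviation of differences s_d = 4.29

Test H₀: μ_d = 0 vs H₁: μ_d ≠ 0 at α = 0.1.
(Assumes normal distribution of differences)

Answer: t = -0.6626, fail to reject H₀

Derivation:
df = n - 1 = 17
SE = s_d/√n = 4.29/√18 = 1.0112
t = d̄/SE = -0.67/1.0112 = -0.6626
Critical value: t_{0.05,17} = ±1.740
p-value ≈ 0.5165
Decision: fail to reject H₀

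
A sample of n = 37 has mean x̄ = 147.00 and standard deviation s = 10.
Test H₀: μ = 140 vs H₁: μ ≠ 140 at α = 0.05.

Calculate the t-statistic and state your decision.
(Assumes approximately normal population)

df = n - 1 = 36
SE = s/√n = 10/√37 = 1.6440
t = (x̄ - μ₀)/SE = (147.00 - 140)/1.6440 = 4.2579
Critical value: t_{0.025,36} = ±2.028
p-value ≈ 0.0001
Decision: reject H₀

Answer: t = 4.2579, reject H₀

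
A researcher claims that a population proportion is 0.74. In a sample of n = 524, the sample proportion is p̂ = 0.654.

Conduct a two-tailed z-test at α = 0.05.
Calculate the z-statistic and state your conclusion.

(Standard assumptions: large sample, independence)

Answer: z = -4.4880, reject H₀

Derivation:
H₀: p = 0.74, H₁: p ≠ 0.74
Standard error: SE = √(p₀(1-p₀)/n) = √(0.74×0.26/524) = 0.019162
z-statistic: z = (p̂ - p₀)/SE = (0.654 - 0.74)/0.019162 = -4.4880
Critical value: z_0.025 = ±1.960
p-value < 0.0001
Decision: reject H₀ at α = 0.05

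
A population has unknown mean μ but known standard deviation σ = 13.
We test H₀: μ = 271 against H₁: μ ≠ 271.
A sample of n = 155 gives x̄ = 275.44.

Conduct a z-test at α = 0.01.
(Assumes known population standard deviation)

Answer: z = 4.2521, reject H₀

Derivation:
Standard error: SE = σ/√n = 13/√155 = 1.0442
z-statistic: z = (x̄ - μ₀)/SE = (275.44 - 271)/1.0442 = 4.2521
Critical value: ±2.576
p-value < 0.0001
Decision: reject H₀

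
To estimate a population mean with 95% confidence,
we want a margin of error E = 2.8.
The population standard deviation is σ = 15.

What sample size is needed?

z_0.025 = 1.960
n = (z×σ/E)² = (1.960×15/2.8)²
n = 110.2500
Round up: n = 111

Answer: n = 111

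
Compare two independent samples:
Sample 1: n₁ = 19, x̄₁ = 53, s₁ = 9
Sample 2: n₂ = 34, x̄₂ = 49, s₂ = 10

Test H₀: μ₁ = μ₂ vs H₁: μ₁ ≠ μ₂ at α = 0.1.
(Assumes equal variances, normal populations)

Pooled variance: s²_p = [18×9² + 33×10²]/(51) = 93.2941
s_p = 9.6589
SE = s_p×√(1/n₁ + 1/n₂) = 9.6589×√(1/19 + 1/34) = 2.7666
t = (x̄₁ - x̄₂)/SE = (53 - 49)/2.7666 = 1.4458
df = 51, t-critical = ±1.675
Decision: fail to reject H₀

Answer: t = 1.4458, fail to reject H₀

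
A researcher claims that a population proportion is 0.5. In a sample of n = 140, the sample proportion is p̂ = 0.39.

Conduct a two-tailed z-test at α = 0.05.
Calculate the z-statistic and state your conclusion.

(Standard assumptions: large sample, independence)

Answer: z = -2.6031, reject H₀

Derivation:
H₀: p = 0.5, H₁: p ≠ 0.5
Standard error: SE = √(p₀(1-p₀)/n) = √(0.5×0.5/140) = 0.042258
z-statistic: z = (p̂ - p₀)/SE = (0.39 - 0.5)/0.042258 = -2.6031
Critical value: z_0.025 = ±1.960
p-value = 0.0092
Decision: reject H₀ at α = 0.05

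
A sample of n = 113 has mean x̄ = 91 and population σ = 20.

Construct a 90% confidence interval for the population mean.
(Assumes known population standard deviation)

Confidence level: 90%, α = 0.1
z_0.05 = 1.645
SE = σ/√n = 20/√113 = 1.8814
Margin of error = 1.645 × 1.8814 = 3.0949
CI: x̄ ± margin = 91 ± 3.0949
CI: (87.9051, 94.0949)

Answer: (87.9051, 94.0949)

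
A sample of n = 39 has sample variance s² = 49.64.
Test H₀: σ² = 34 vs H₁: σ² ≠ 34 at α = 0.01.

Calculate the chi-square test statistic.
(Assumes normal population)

Answer: χ² = 55.4800, fail to reject H₀

Derivation:
df = n - 1 = 38
χ² = (n-1)s²/σ₀² = 38×49.64/34 = 55.4800
Critical values: χ²_{0.995,38} = 19.289, χ²_{0.005,38} = 64.181
Rejection region: χ² < 19.289 or χ² > 64.181
Decision: fail to reject H₀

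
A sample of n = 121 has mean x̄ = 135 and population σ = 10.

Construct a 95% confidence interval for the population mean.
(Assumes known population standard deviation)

Confidence level: 95%, α = 0.05
z_0.025 = 1.960
SE = σ/√n = 10/√121 = 0.9091
Margin of error = 1.960 × 0.9091 = 1.7818
CI: x̄ ± margin = 135 ± 1.7818
CI: (133.2182, 136.7818)

Answer: (133.2182, 136.7818)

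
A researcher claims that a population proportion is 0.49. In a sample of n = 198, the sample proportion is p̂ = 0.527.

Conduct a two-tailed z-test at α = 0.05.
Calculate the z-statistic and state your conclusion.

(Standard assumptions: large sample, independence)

Answer: z = 1.0415, fail to reject H₀

Derivation:
H₀: p = 0.49, H₁: p ≠ 0.49
Standard error: SE = √(p₀(1-p₀)/n) = √(0.49×0.51/198) = 0.035526
z-statistic: z = (p̂ - p₀)/SE = (0.527 - 0.49)/0.035526 = 1.0415
Critical value: z_0.025 = ±1.960
p-value = 0.2976
Decision: fail to reject H₀ at α = 0.05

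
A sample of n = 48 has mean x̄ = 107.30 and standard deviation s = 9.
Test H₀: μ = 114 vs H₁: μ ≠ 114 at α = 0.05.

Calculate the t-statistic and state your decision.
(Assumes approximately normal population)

Answer: t = -5.1578, reject H₀

Derivation:
df = n - 1 = 47
SE = s/√n = 9/√48 = 1.2990
t = (x̄ - μ₀)/SE = (107.30 - 114)/1.2990 = -5.1578
Critical value: t_{0.025,47} = ±2.012
p-value < 0.0001
Decision: reject H₀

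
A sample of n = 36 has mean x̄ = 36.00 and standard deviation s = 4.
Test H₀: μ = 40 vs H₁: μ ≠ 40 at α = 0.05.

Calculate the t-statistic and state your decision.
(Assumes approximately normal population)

df = n - 1 = 35
SE = s/√n = 4/√36 = 0.6667
t = (x̄ - μ₀)/SE = (36.00 - 40)/0.6667 = -5.9997
Critical value: t_{0.025,35} = ±2.030
p-value < 0.0001
Decision: reject H₀

Answer: t = -5.9997, reject H₀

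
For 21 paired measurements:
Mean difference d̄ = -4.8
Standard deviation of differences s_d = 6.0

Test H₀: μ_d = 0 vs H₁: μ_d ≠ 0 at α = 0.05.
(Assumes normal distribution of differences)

df = n - 1 = 20
SE = s_d/√n = 6.0/√21 = 1.3093
t = d̄/SE = -4.8/1.3093 = -3.6661
Critical value: t_{0.025,20} = ±2.086
p-value ≈ 0.0015
Decision: reject H₀

Answer: t = -3.6661, reject H₀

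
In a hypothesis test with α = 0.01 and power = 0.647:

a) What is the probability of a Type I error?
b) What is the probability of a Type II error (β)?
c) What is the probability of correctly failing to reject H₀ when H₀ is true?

a) Type I error probability = α = 0.01
b) Power = P(reject H₀ | H₁ true) = 1 - β = 0.647, so Type II error probability = β = 1 - Power = 0.353
c) P(fail to reject H₀ | H₀ true) = 1 - α = 0.99

Answer: a) 0.01, b) 0.353, c) 0.99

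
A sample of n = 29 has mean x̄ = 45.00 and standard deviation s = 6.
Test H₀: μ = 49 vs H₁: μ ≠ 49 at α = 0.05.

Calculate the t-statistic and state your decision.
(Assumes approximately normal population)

df = n - 1 = 28
SE = s/√n = 6/√29 = 1.1142
t = (x̄ - μ₀)/SE = (45.00 - 49)/1.1142 = -3.5900
Critical value: t_{0.025,28} = ±2.048
p-value ≈ 0.0012
Decision: reject H₀

Answer: t = -3.5900, reject H₀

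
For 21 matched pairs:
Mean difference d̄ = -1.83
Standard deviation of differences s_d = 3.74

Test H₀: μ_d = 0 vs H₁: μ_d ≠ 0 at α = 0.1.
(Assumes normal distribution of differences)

Answer: t = -2.2424, reject H₀

Derivation:
df = n - 1 = 20
SE = s_d/√n = 3.74/√21 = 0.8161
t = d̄/SE = -1.83/0.8161 = -2.2424
Critical value: t_{0.05,20} = ±1.725
p-value ≈ 0.0364
Decision: reject H₀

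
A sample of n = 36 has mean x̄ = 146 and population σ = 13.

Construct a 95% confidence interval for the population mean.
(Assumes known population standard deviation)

Confidence level: 95%, α = 0.05
z_0.025 = 1.960
SE = σ/√n = 13/√36 = 2.1667
Margin of error = 1.960 × 2.1667 = 4.2467
CI: x̄ ± margin = 146 ± 4.2467
CI: (141.7533, 150.2467)

Answer: (141.7533, 150.2467)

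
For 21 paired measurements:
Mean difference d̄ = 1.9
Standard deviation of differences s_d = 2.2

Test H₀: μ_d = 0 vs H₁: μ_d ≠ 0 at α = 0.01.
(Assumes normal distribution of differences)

df = n - 1 = 20
SE = s_d/√n = 2.2/√21 = 0.4801
t = d̄/SE = 1.9/0.4801 = 3.9575
Critical value: t_{0.005,20} = ±2.845
p-value ≈ 0.0008
Decision: reject H₀

Answer: t = 3.9575, reject H₀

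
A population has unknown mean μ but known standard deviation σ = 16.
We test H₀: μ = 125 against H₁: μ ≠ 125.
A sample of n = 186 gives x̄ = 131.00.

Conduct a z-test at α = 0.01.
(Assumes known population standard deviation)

Standard error: SE = σ/√n = 16/√186 = 1.1732
z-statistic: z = (x̄ - μ₀)/SE = (131.00 - 125)/1.1732 = 5.1142
Critical value: ±2.576
p-value < 0.0001
Decision: reject H₀

Answer: z = 5.1142, reject H₀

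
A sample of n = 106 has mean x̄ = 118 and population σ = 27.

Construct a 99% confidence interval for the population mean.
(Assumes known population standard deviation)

Confidence level: 99%, α = 0.01
z_0.005 = 2.576
SE = σ/√n = 27/√106 = 2.6225
Margin of error = 2.576 × 2.6225 = 6.7556
CI: x̄ ± margin = 118 ± 6.7556
CI: (111.2444, 124.7556)

Answer: (111.2444, 124.7556)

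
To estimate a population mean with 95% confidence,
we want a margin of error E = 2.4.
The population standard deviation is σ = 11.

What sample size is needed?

Answer: n = 81

Derivation:
z_0.025 = 1.960
n = (z×σ/E)² = (1.960×11/2.4)²
n = 80.7003
Round up: n = 81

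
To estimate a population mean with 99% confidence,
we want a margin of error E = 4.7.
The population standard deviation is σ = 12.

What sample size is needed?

z_0.005 = 2.576
n = (z×σ/E)² = (2.576×12/4.7)²
n = 43.2572
Round up: n = 44

Answer: n = 44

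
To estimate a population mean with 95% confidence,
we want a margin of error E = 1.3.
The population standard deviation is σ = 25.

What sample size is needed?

Answer: n = 1421

Derivation:
z_0.025 = 1.960
n = (z×σ/E)² = (1.960×25/1.3)²
n = 1420.7101
Round up: n = 1421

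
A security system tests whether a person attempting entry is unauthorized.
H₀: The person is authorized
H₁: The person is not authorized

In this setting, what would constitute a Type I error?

Answer: Denying entry to an authorized person

Derivation:
Type I error: rejecting H₀ when it is actually true (false positive).
Type II error: failing to reject H₀ when H₁ is actually true (false negative).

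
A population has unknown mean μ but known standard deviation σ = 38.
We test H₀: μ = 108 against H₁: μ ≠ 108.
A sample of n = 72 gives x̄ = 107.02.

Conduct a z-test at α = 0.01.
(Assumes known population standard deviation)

Answer: z = -0.2188, fail to reject H₀

Derivation:
Standard error: SE = σ/√n = 38/√72 = 4.4783
z-statistic: z = (x̄ - μ₀)/SE = (107.02 - 108)/4.4783 = -0.2188
Critical value: ±2.576
p-value = 0.8268
Decision: fail to reject H₀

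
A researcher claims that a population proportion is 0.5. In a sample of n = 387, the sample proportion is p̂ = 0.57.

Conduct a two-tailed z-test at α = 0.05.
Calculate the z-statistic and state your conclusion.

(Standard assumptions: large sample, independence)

H₀: p = 0.5, H₁: p ≠ 0.5
Standard error: SE = √(p₀(1-p₀)/n) = √(0.5×0.5/387) = 0.025416
z-statistic: z = (p̂ - p₀)/SE = (0.57 - 0.5)/0.025416 = 2.7542
Critical value: z_0.025 = ±1.960
p-value = 0.0059
Decision: reject H₀ at α = 0.05

Answer: z = 2.7542, reject H₀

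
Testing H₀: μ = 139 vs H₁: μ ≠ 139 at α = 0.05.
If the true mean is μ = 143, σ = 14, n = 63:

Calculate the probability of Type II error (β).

Answer: β ≈ 0.3791

Derivation:
SE = σ/√n = 14/√63 = 1.7638
Critical values: μ₀ ± z_0.025×SE = 139 ± 1.960×1.7638
Acceptance region: (135.5430, 142.4570)
Under H₁ (μ = 143): z_high = (142.4570 - 143)/1.7638 = -0.3079, z_low = (135.5430 - 143)/1.7638 = -4.2278
β = P(not reject | H₁) = Φ(-0.3079) - Φ(-4.2278) ≈ 0.3791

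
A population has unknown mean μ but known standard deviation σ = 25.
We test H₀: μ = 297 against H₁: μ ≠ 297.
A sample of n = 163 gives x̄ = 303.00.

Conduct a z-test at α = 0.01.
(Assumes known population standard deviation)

Standard error: SE = σ/√n = 25/√163 = 1.9582
z-statistic: z = (x̄ - μ₀)/SE = (303.00 - 297)/1.9582 = 3.0640
Critical value: ±2.576
p-value = 0.0022
Decision: reject H₀

Answer: z = 3.0640, reject H₀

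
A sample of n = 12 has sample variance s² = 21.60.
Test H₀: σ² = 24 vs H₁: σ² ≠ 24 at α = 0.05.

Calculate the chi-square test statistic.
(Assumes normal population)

df = n - 1 = 11
χ² = (n-1)s²/σ₀² = 11×21.60/24 = 9.9000
Critical values: χ²_{0.975,11} = 3.816, χ²_{0.025,11} = 21.920
Rejection region: χ² < 3.816 or χ² > 21.920
Decision: fail to reject H₀

Answer: χ² = 9.9000, fail to reject H₀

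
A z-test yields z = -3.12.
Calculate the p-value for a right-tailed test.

Answer: p-value ≈ 0.9991

Derivation:
For z = -3.12:
p = P(Z > -3.12) = 1 - Φ(-3.12) = 0.9991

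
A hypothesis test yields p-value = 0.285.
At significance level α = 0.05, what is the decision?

Compare p-value to α:
0.285 ≥ 0.05
Decision: fail to reject H₀

Answer: fail to reject H₀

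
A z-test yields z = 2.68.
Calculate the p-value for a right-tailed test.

Answer: p-value ≈ 0.0037

Derivation:
For z = 2.68:
p = P(Z > 2.68) = 1 - Φ(2.68) = 0.0037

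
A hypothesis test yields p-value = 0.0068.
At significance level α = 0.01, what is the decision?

Compare p-value to α:
0.0068 < 0.01
Decision: reject H₀

Answer: reject H₀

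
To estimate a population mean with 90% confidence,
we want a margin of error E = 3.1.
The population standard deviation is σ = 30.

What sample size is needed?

Answer: n = 254

Derivation:
z_0.05 = 1.645
n = (z×σ/E)² = (1.645×30/3.1)²
n = 253.4259
Round up: n = 254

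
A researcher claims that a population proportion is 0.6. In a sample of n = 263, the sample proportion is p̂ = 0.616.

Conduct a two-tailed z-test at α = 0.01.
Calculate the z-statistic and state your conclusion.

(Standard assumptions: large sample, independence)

H₀: p = 0.6, H₁: p ≠ 0.6
Standard error: SE = √(p₀(1-p₀)/n) = √(0.6×0.4/263) = 0.030208
z-statistic: z = (p̂ - p₀)/SE = (0.616 - 0.6)/0.030208 = 0.5297
Critical value: z_0.005 = ±2.576
p-value = 0.5963
Decision: fail to reject H₀ at α = 0.01

Answer: z = 0.5297, fail to reject H₀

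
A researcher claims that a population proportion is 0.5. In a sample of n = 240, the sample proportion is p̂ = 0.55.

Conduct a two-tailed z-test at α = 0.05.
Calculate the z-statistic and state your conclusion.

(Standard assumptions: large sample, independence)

Answer: z = 1.5492, fail to reject H₀

Derivation:
H₀: p = 0.5, H₁: p ≠ 0.5
Standard error: SE = √(p₀(1-p₀)/n) = √(0.5×0.5/240) = 0.032275
z-statistic: z = (p̂ - p₀)/SE = (0.55 - 0.5)/0.032275 = 1.5492
Critical value: z_0.025 = ±1.960
p-value = 0.1213
Decision: fail to reject H₀ at α = 0.05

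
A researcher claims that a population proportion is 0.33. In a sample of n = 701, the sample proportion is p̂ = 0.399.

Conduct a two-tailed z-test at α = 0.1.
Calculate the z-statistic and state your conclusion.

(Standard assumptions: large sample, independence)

H₀: p = 0.33, H₁: p ≠ 0.33
Standard error: SE = √(p₀(1-p₀)/n) = √(0.33×0.67/701) = 0.017760
z-statistic: z = (p̂ - p₀)/SE = (0.399 - 0.33)/0.017760 = 3.8851
Critical value: z_0.05 = ±1.645
p-value = 0.0001
Decision: reject H₀ at α = 0.1

Answer: z = 3.8851, reject H₀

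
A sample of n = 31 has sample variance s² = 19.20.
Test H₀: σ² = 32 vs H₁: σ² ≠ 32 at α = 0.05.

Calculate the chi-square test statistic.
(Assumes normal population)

Answer: χ² = 18.0000, fail to reject H₀

Derivation:
df = n - 1 = 30
χ² = (n-1)s²/σ₀² = 30×19.20/32 = 18.0000
Critical values: χ²_{0.975,30} = 16.791, χ²_{0.025,30} = 46.979
Rejection region: χ² < 16.791 or χ² > 46.979
Decision: fail to reject H₀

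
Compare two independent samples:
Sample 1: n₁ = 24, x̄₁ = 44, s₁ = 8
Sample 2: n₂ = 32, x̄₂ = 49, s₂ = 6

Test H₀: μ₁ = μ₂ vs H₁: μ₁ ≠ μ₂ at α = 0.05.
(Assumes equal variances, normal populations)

Answer: t = -2.6747, reject H₀

Derivation:
Pooled variance: s²_p = [23×8² + 31×6²]/(54) = 47.9259
s_p = 6.9229
SE = s_p×√(1/n₁ + 1/n₂) = 6.9229×√(1/24 + 1/32) = 1.8694
t = (x̄₁ - x̄₂)/SE = (44 - 49)/1.8694 = -2.6747
df = 54, t-critical = ±2.005
Decision: reject H₀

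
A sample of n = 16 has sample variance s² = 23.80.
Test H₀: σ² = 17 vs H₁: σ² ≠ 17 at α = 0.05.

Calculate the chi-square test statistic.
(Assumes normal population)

Answer: χ² = 21.0000, fail to reject H₀

Derivation:
df = n - 1 = 15
χ² = (n-1)s²/σ₀² = 15×23.80/17 = 21.0000
Critical values: χ²_{0.975,15} = 6.262, χ²_{0.025,15} = 27.488
Rejection region: χ² < 6.262 or χ² > 27.488
Decision: fail to reject H₀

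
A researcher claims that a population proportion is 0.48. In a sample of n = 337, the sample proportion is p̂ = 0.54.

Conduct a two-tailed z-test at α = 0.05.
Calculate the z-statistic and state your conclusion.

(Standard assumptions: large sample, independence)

Answer: z = 2.2047, reject H₀

Derivation:
H₀: p = 0.48, H₁: p ≠ 0.48
Standard error: SE = √(p₀(1-p₀)/n) = √(0.48×0.52/337) = 0.027215
z-statistic: z = (p̂ - p₀)/SE = (0.54 - 0.48)/0.027215 = 2.2047
Critical value: z_0.025 = ±1.960
p-value = 0.0275
Decision: reject H₀ at α = 0.05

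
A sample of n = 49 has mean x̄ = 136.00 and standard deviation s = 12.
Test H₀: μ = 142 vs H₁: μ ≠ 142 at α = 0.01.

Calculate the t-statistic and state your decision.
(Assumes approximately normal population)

Answer: t = -3.5000, reject H₀

Derivation:
df = n - 1 = 48
SE = s/√n = 12/√49 = 1.7143
t = (x̄ - μ₀)/SE = (136.00 - 142)/1.7143 = -3.5000
Critical value: t_{0.005,48} = ±2.682
p-value ≈ 0.0010
Decision: reject H₀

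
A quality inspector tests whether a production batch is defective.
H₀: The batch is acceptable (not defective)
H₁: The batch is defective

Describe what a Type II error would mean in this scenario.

Answer: Shipping a defective batch to customers

Derivation:
A Type I error (probability α) occurs when we reject a true H₀.
A Type II error (probability β) occurs when we fail to reject a false H₀.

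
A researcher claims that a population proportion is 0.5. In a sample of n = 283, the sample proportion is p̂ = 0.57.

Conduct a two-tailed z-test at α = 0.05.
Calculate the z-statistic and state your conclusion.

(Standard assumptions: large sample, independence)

H₀: p = 0.5, H₁: p ≠ 0.5
Standard error: SE = √(p₀(1-p₀)/n) = √(0.5×0.5/283) = 0.029722
z-statistic: z = (p̂ - p₀)/SE = (0.57 - 0.5)/0.029722 = 2.3552
Critical value: z_0.025 = ±1.960
p-value = 0.0185
Decision: reject H₀ at α = 0.05

Answer: z = 2.3552, reject H₀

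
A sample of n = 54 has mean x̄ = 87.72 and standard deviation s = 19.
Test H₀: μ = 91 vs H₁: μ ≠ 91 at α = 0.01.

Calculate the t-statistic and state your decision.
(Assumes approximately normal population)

Answer: t = -1.2686, fail to reject H₀

Derivation:
df = n - 1 = 53
SE = s/√n = 19/√54 = 2.5856
t = (x̄ - μ₀)/SE = (87.72 - 91)/2.5856 = -1.2686
Critical value: t_{0.005,53} = ±2.672
p-value ≈ 0.2101
Decision: fail to reject H₀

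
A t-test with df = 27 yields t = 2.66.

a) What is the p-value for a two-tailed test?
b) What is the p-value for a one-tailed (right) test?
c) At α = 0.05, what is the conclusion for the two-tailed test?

Using t-distribution with df = 27:
a) Two-tailed: p = 2×P(T > 2.66) = 0.0130
b) One-tailed: p = P(T > 2.66) = 0.0065
c) 0.0130 < 0.05, reject H₀

Answer: a) 0.0130, b) 0.0065, c) reject H₀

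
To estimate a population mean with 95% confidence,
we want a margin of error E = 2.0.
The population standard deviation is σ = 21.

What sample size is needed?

Answer: n = 424

Derivation:
z_0.025 = 1.960
n = (z×σ/E)² = (1.960×21/2.0)²
n = 423.5364
Round up: n = 424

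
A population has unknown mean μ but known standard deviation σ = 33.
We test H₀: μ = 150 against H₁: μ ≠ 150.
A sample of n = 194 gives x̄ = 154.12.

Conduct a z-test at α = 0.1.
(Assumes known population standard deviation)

Standard error: SE = σ/√n = 33/√194 = 2.3693
z-statistic: z = (x̄ - μ₀)/SE = (154.12 - 150)/2.3693 = 1.7389
Critical value: ±1.645
p-value = 0.0821
Decision: reject H₀

Answer: z = 1.7389, reject H₀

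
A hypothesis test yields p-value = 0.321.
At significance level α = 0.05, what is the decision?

Compare p-value to α:
0.321 ≥ 0.05
Decision: fail to reject H₀

Answer: fail to reject H₀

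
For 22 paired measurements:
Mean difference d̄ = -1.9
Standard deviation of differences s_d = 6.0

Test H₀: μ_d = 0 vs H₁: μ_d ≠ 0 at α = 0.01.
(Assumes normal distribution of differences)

df = n - 1 = 21
SE = s_d/√n = 6.0/√22 = 1.2792
t = d̄/SE = -1.9/1.2792 = -1.4853
Critical value: t_{0.005,21} = ±2.831
p-value ≈ 0.1523
Decision: fail to reject H₀

Answer: t = -1.4853, fail to reject H₀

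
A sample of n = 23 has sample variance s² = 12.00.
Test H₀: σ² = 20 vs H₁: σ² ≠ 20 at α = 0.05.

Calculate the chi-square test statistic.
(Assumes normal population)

df = n - 1 = 22
χ² = (n-1)s²/σ₀² = 22×12.00/20 = 13.2000
Critical values: χ²_{0.975,22} = 10.982, χ²_{0.025,22} = 36.781
Rejection region: χ² < 10.982 or χ² > 36.781
Decision: fail to reject H₀

Answer: χ² = 13.2000, fail to reject H₀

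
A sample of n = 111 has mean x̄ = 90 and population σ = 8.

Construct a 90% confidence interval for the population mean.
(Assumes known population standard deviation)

Confidence level: 90%, α = 0.1
z_0.05 = 1.645
SE = σ/√n = 8/√111 = 0.7593
Margin of error = 1.645 × 0.7593 = 1.2490
CI: x̄ ± margin = 90 ± 1.2490
CI: (88.7510, 91.2490)

Answer: (88.7510, 91.2490)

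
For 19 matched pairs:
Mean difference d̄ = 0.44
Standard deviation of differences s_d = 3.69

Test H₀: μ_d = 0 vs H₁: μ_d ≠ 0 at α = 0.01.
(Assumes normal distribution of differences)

df = n - 1 = 18
SE = s_d/√n = 3.69/√19 = 0.8465
t = d̄/SE = 0.44/0.8465 = 0.5198
Critical value: t_{0.005,18} = ±2.878
p-value ≈ 0.6095
Decision: fail to reject H₀

Answer: t = 0.5198, fail to reject H₀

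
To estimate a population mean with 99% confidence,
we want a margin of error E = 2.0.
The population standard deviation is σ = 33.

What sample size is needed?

Answer: n = 1807

Derivation:
z_0.005 = 2.576
n = (z×σ/E)² = (2.576×33/2.0)²
n = 1806.5900
Round up: n = 1807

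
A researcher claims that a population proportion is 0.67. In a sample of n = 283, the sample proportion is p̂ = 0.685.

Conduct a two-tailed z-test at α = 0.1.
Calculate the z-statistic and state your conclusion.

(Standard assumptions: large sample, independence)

H₀: p = 0.67, H₁: p ≠ 0.67
Standard error: SE = √(p₀(1-p₀)/n) = √(0.67×0.33/283) = 0.027951
z-statistic: z = (p̂ - p₀)/SE = (0.685 - 0.67)/0.027951 = 0.5367
Critical value: z_0.05 = ±1.645
p-value = 0.5915
Decision: fail to reject H₀ at α = 0.1

Answer: z = 0.5367, fail to reject H₀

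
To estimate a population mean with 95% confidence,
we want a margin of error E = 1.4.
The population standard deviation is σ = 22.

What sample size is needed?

Answer: n = 949

Derivation:
z_0.025 = 1.960
n = (z×σ/E)² = (1.960×22/1.4)²
n = 948.6400
Round up: n = 949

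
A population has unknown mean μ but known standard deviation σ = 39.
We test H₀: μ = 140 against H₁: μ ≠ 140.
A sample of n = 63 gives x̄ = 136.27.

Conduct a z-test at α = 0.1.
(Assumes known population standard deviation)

Answer: z = -0.7591, fail to reject H₀

Derivation:
Standard error: SE = σ/√n = 39/√63 = 4.9135
z-statistic: z = (x̄ - μ₀)/SE = (136.27 - 140)/4.9135 = -0.7591
Critical value: ±1.645
p-value = 0.4478
Decision: fail to reject H₀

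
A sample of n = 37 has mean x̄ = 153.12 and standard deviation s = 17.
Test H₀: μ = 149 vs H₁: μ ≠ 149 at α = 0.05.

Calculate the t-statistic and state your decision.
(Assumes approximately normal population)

df = n - 1 = 36
SE = s/√n = 17/√37 = 2.7948
t = (x̄ - μ₀)/SE = (153.12 - 149)/2.7948 = 1.4742
Critical value: t_{0.025,36} = ±2.028
p-value ≈ 0.1491
Decision: fail to reject H₀

Answer: t = 1.4742, fail to reject H₀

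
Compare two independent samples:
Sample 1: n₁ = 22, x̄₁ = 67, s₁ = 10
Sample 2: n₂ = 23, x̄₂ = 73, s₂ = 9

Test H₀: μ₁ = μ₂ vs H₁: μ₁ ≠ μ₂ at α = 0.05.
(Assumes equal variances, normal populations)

Pooled variance: s²_p = [21×10² + 22×9²]/(43) = 90.2791
s_p = 9.5015
SE = s_p×√(1/n₁ + 1/n₂) = 9.5015×√(1/22 + 1/23) = 2.8335
t = (x̄₁ - x̄₂)/SE = (67 - 73)/2.8335 = -2.1175
df = 43, t-critical = ±2.017
Decision: reject H₀

Answer: t = -2.1175, reject H₀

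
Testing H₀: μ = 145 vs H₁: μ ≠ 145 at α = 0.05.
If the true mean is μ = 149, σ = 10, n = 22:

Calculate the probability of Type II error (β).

Answer: β ≈ 0.5333

Derivation:
SE = σ/√n = 10/√22 = 2.1320
Critical values: μ₀ ± z_0.025×SE = 145 ± 1.960×2.1320
Acceptance region: (140.8213, 149.1787)
Under H₁ (μ = 149): z_high = (149.1787 - 149)/2.1320 = 0.0838, z_low = (140.8213 - 149)/2.1320 = -3.8362
β = P(not reject | H₁) = Φ(0.0838) - Φ(-3.8362) ≈ 0.5333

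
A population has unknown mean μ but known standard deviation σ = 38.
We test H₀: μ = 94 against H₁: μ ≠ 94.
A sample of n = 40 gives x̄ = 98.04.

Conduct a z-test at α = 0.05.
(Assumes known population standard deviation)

Answer: z = 0.6724, fail to reject H₀

Derivation:
Standard error: SE = σ/√n = 38/√40 = 6.0083
z-statistic: z = (x̄ - μ₀)/SE = (98.04 - 94)/6.0083 = 0.6724
Critical value: ±1.960
p-value = 0.5013
Decision: fail to reject H₀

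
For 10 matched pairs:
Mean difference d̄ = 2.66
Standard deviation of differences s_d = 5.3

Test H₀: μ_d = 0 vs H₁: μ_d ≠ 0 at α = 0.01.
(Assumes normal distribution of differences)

df = n - 1 = 9
SE = s_d/√n = 5.3/√10 = 1.6760
t = d̄/SE = 2.66/1.6760 = 1.5871
Critical value: t_{0.005,9} = ±3.250
p-value ≈ 0.1470
Decision: fail to reject H₀

Answer: t = 1.5871, fail to reject H₀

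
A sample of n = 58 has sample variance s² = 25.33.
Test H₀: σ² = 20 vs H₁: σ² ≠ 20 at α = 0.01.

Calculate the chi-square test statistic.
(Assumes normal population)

Answer: χ² = 72.1905, fail to reject H₀

Derivation:
df = n - 1 = 57
χ² = (n-1)s²/σ₀² = 57×25.33/20 = 72.1905
Critical values: χ²_{0.995,57} = 33.248, χ²_{0.005,57} = 88.236
Rejection region: χ² < 33.248 or χ² > 88.236
Decision: fail to reject H₀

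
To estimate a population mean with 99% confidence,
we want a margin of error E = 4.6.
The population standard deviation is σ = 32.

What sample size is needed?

Answer: n = 322

Derivation:
z_0.005 = 2.576
n = (z×σ/E)² = (2.576×32/4.6)²
n = 321.1264
Round up: n = 322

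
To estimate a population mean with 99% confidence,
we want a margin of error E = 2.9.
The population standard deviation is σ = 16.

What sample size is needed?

z_0.005 = 2.576
n = (z×σ/E)² = (2.576×16/2.9)²
n = 201.9927
Round up: n = 202

Answer: n = 202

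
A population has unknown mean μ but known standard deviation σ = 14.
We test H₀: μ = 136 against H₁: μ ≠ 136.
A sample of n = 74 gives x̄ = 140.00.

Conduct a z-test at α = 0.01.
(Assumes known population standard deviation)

Standard error: SE = σ/√n = 14/√74 = 1.6275
z-statistic: z = (x̄ - μ₀)/SE = (140.00 - 136)/1.6275 = 2.4578
Critical value: ±2.576
p-value = 0.0140
Decision: fail to reject H₀

Answer: z = 2.4578, fail to reject H₀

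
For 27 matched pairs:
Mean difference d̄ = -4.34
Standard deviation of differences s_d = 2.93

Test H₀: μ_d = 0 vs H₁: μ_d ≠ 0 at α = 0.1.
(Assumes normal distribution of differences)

df = n - 1 = 26
SE = s_d/√n = 2.93/√27 = 0.5639
t = d̄/SE = -4.34/0.5639 = -7.6964
Critical value: t_{0.05,26} = ±1.706
p-value < 0.0001
Decision: reject H₀

Answer: t = -7.6964, reject H₀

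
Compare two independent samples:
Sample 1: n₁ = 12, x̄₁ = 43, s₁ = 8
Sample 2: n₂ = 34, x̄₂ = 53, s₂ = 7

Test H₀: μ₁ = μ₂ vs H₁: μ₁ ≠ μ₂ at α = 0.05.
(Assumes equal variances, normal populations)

Pooled variance: s²_p = [11×8² + 33×7²]/(44) = 52.7500
s_p = 7.2629
SE = s_p×√(1/n₁ + 1/n₂) = 7.2629×√(1/12 + 1/34) = 2.4387
t = (x̄₁ - x̄₂)/SE = (43 - 53)/2.4387 = -4.1005
df = 44, t-critical = ±2.015
Decision: reject H₀

Answer: t = -4.1005, reject H₀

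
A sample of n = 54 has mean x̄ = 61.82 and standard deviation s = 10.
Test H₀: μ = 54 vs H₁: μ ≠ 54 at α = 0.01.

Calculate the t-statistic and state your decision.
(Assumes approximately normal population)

df = n - 1 = 53
SE = s/√n = 10/√54 = 1.3608
t = (x̄ - μ₀)/SE = (61.82 - 54)/1.3608 = 5.7466
Critical value: t_{0.005,53} = ±2.672
p-value < 0.0001
Decision: reject H₀

Answer: t = 5.7466, reject H₀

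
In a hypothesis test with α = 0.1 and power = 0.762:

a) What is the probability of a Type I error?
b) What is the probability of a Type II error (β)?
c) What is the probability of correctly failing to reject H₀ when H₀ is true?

Answer: a) 0.1, b) 0.238, c) 0.9

Derivation:
a) Type I error probability = α = 0.1
b) Power = P(reject H₀ | H₁ true) = 1 - β = 0.762, so Type II error probability = β = 1 - Power = 0.238
c) P(fail to reject H₀ | H₀ true) = 1 - α = 0.9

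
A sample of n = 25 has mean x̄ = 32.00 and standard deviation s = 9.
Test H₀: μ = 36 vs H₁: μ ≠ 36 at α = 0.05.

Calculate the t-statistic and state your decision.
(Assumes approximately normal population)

df = n - 1 = 24
SE = s/√n = 9/√25 = 1.8000
t = (x̄ - μ₀)/SE = (32.00 - 36)/1.8000 = -2.2222
Critical value: t_{0.025,24} = ±2.064
p-value ≈ 0.0359
Decision: reject H₀

Answer: t = -2.2222, reject H₀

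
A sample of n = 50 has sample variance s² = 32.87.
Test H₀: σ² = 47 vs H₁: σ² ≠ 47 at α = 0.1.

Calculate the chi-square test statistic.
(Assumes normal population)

Answer: χ² = 34.2687, fail to reject H₀

Derivation:
df = n - 1 = 49
χ² = (n-1)s²/σ₀² = 49×32.87/47 = 34.2687
Critical values: χ²_{0.95,49} = 33.930, χ²_{0.05,49} = 66.339
Rejection region: χ² < 33.930 or χ² > 66.339
Decision: fail to reject H₀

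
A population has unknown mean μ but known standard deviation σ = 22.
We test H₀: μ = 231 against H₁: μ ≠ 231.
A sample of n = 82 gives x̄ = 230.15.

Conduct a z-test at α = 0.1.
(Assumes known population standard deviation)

Standard error: SE = σ/√n = 22/√82 = 2.4295
z-statistic: z = (x̄ - μ₀)/SE = (230.15 - 231)/2.4295 = -0.3499
Critical value: ±1.645
p-value = 0.7264
Decision: fail to reject H₀

Answer: z = -0.3499, fail to reject H₀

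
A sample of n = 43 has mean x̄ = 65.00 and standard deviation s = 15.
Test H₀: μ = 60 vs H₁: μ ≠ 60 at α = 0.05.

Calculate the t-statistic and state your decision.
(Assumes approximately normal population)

Answer: t = 2.1858, reject H₀

Derivation:
df = n - 1 = 42
SE = s/√n = 15/√43 = 2.2875
t = (x̄ - μ₀)/SE = (65.00 - 60)/2.2875 = 2.1858
Critical value: t_{0.025,42} = ±2.018
p-value ≈ 0.0345
Decision: reject H₀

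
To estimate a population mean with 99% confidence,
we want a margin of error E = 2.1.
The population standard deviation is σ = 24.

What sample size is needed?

z_0.005 = 2.576
n = (z×σ/E)² = (2.576×24/2.1)²
n = 866.7136
Round up: n = 867

Answer: n = 867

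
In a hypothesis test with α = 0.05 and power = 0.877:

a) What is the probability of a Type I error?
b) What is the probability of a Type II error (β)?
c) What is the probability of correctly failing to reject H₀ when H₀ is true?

Answer: a) 0.05, b) 0.123, c) 0.95

Derivation:
a) Type I error probability = α = 0.05
b) Power = P(reject H₀ | H₁ true) = 1 - β = 0.877, so Type II error probability = β = 1 - Power = 0.123
c) P(fail to reject H₀ | H₀ true) = 1 - α = 0.95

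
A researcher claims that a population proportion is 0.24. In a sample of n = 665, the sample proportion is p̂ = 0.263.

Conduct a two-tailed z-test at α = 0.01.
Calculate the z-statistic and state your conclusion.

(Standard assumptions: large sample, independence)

H₀: p = 0.24, H₁: p ≠ 0.24
Standard error: SE = √(p₀(1-p₀)/n) = √(0.24×0.76/665) = 0.016562
z-statistic: z = (p̂ - p₀)/SE = (0.263 - 0.24)/0.016562 = 1.3887
Critical value: z_0.005 = ±2.576
p-value = 0.1649
Decision: fail to reject H₀ at α = 0.01

Answer: z = 1.3887, fail to reject H₀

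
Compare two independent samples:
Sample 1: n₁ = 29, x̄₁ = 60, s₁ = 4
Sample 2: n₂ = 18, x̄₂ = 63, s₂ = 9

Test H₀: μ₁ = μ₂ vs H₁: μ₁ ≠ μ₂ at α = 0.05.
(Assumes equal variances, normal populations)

Answer: t = -1.5699, fail to reject H₀

Derivation:
Pooled variance: s²_p = [28×4² + 17×9²]/(45) = 40.5556
s_p = 6.3683
SE = s_p×√(1/n₁ + 1/n₂) = 6.3683×√(1/29 + 1/18) = 1.9109
t = (x̄₁ - x̄₂)/SE = (60 - 63)/1.9109 = -1.5699
df = 45, t-critical = ±2.014
Decision: fail to reject H₀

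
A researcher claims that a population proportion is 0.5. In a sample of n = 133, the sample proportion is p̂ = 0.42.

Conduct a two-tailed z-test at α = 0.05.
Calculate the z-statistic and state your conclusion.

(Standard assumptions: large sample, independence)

H₀: p = 0.5, H₁: p ≠ 0.5
Standard error: SE = √(p₀(1-p₀)/n) = √(0.5×0.5/133) = 0.043355
z-statistic: z = (p̂ - p₀)/SE = (0.42 - 0.5)/0.043355 = -1.8452
Critical value: z_0.025 = ±1.960
p-value = 0.0650
Decision: fail to reject H₀ at α = 0.05

Answer: z = -1.8452, fail to reject H₀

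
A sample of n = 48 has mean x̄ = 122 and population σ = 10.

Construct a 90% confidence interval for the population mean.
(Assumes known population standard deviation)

Confidence level: 90%, α = 0.1
z_0.05 = 1.645
SE = σ/√n = 10/√48 = 1.4434
Margin of error = 1.645 × 1.4434 = 2.3744
CI: x̄ ± margin = 122 ± 2.3744
CI: (119.6256, 124.3744)

Answer: (119.6256, 124.3744)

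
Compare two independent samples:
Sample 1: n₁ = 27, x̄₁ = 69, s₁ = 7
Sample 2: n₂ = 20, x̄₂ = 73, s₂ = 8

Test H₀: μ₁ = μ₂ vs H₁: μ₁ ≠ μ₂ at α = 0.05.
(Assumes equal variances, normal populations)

Answer: t = -1.8227, fail to reject H₀

Derivation:
Pooled variance: s²_p = [26×7² + 19×8²]/(45) = 55.3333
s_p = 7.4386
SE = s_p×√(1/n₁ + 1/n₂) = 7.4386×√(1/27 + 1/20) = 2.1945
t = (x̄₁ - x̄₂)/SE = (69 - 73)/2.1945 = -1.8227
df = 45, t-critical = ±2.014
Decision: fail to reject H₀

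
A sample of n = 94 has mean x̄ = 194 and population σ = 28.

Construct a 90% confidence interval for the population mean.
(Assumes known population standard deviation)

Answer: (189.2492, 198.7508)

Derivation:
Confidence level: 90%, α = 0.1
z_0.05 = 1.645
SE = σ/√n = 28/√94 = 2.8880
Margin of error = 1.645 × 2.8880 = 4.7508
CI: x̄ ± margin = 194 ± 4.7508
CI: (189.2492, 198.7508)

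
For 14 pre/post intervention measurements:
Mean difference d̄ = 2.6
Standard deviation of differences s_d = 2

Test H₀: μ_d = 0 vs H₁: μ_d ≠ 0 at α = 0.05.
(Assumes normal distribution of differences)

df = n - 1 = 13
SE = s_d/√n = 2/√14 = 0.5345
t = d̄/SE = 2.6/0.5345 = 4.8644
Critical value: t_{0.025,13} = ±2.160
p-value ≈ 0.0003
Decision: reject H₀

Answer: t = 4.8644, reject H₀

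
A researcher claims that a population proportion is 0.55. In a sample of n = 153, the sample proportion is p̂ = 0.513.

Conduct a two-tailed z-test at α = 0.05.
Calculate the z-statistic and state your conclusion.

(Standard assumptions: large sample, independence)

Answer: z = -0.9199, fail to reject H₀

Derivation:
H₀: p = 0.55, H₁: p ≠ 0.55
Standard error: SE = √(p₀(1-p₀)/n) = √(0.55×0.45/153) = 0.040220
z-statistic: z = (p̂ - p₀)/SE = (0.513 - 0.55)/0.040220 = -0.9199
Critical value: z_0.025 = ±1.960
p-value = 0.3576
Decision: fail to reject H₀ at α = 0.05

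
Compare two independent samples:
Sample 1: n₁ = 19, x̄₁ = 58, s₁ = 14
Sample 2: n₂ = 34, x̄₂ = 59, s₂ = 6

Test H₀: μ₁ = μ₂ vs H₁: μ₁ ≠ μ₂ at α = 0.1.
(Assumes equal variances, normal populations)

Pooled variance: s²_p = [18×14² + 33×6²]/(51) = 92.4706
s_p = 9.6162
SE = s_p×√(1/n₁ + 1/n₂) = 9.6162×√(1/19 + 1/34) = 2.7544
t = (x̄₁ - x̄₂)/SE = (58 - 59)/2.7544 = -0.3631
df = 51, t-critical = ±1.675
Decision: fail to reject H₀

Answer: t = -0.3631, fail to reject H₀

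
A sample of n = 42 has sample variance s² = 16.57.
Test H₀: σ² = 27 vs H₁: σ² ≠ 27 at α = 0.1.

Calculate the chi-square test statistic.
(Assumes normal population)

df = n - 1 = 41
χ² = (n-1)s²/σ₀² = 41×16.57/27 = 25.1619
Critical values: χ²_{0.95,41} = 27.326, χ²_{0.05,41} = 56.942
Rejection region: χ² < 27.326 or χ² > 56.942
Decision: reject H₀

Answer: χ² = 25.1619, reject H₀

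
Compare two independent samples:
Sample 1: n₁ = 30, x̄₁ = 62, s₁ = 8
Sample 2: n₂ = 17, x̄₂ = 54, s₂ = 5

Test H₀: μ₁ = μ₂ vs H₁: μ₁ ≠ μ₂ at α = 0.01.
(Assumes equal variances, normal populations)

Answer: t = 3.7218, reject H₀

Derivation:
Pooled variance: s²_p = [29×8² + 16×5²]/(45) = 50.1333
s_p = 7.0805
SE = s_p×√(1/n₁ + 1/n₂) = 7.0805×√(1/30 + 1/17) = 2.1495
t = (x̄₁ - x̄₂)/SE = (62 - 54)/2.1495 = 3.7218
df = 45, t-critical = ±2.690
Decision: reject H₀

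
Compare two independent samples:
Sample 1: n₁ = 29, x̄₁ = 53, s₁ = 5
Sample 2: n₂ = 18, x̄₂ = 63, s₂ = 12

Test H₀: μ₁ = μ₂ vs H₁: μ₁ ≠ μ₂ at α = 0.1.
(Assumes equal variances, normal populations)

Pooled variance: s²_p = [28×5² + 17×12²]/(45) = 69.9556
s_p = 8.3639
SE = s_p×√(1/n₁ + 1/n₂) = 8.3639×√(1/29 + 1/18) = 2.5097
t = (x̄₁ - x̄₂)/SE = (53 - 63)/2.5097 = -3.9845
df = 45, t-critical = ±1.679
Decision: reject H₀

Answer: t = -3.9845, reject H₀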